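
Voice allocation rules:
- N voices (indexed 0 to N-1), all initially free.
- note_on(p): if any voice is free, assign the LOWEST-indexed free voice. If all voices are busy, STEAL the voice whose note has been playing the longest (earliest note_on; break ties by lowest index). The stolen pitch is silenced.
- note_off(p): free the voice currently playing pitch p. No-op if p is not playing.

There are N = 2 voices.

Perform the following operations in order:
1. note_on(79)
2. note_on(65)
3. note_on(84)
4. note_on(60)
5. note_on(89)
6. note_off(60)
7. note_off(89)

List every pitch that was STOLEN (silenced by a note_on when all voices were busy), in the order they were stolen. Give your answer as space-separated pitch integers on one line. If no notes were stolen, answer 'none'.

Answer: 79 65 84

Derivation:
Op 1: note_on(79): voice 0 is free -> assigned | voices=[79 -]
Op 2: note_on(65): voice 1 is free -> assigned | voices=[79 65]
Op 3: note_on(84): all voices busy, STEAL voice 0 (pitch 79, oldest) -> assign | voices=[84 65]
Op 4: note_on(60): all voices busy, STEAL voice 1 (pitch 65, oldest) -> assign | voices=[84 60]
Op 5: note_on(89): all voices busy, STEAL voice 0 (pitch 84, oldest) -> assign | voices=[89 60]
Op 6: note_off(60): free voice 1 | voices=[89 -]
Op 7: note_off(89): free voice 0 | voices=[- -]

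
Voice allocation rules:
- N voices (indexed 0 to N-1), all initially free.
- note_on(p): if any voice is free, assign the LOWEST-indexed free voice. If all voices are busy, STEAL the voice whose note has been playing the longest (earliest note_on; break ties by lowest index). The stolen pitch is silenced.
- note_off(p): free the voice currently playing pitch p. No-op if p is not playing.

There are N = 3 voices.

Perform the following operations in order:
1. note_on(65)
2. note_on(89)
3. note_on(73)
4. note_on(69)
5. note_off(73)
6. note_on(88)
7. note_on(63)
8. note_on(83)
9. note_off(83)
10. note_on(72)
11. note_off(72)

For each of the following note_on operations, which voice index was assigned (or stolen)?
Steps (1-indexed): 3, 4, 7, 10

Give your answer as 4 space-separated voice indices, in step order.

Op 1: note_on(65): voice 0 is free -> assigned | voices=[65 - -]
Op 2: note_on(89): voice 1 is free -> assigned | voices=[65 89 -]
Op 3: note_on(73): voice 2 is free -> assigned | voices=[65 89 73]
Op 4: note_on(69): all voices busy, STEAL voice 0 (pitch 65, oldest) -> assign | voices=[69 89 73]
Op 5: note_off(73): free voice 2 | voices=[69 89 -]
Op 6: note_on(88): voice 2 is free -> assigned | voices=[69 89 88]
Op 7: note_on(63): all voices busy, STEAL voice 1 (pitch 89, oldest) -> assign | voices=[69 63 88]
Op 8: note_on(83): all voices busy, STEAL voice 0 (pitch 69, oldest) -> assign | voices=[83 63 88]
Op 9: note_off(83): free voice 0 | voices=[- 63 88]
Op 10: note_on(72): voice 0 is free -> assigned | voices=[72 63 88]
Op 11: note_off(72): free voice 0 | voices=[- 63 88]

Answer: 2 0 1 0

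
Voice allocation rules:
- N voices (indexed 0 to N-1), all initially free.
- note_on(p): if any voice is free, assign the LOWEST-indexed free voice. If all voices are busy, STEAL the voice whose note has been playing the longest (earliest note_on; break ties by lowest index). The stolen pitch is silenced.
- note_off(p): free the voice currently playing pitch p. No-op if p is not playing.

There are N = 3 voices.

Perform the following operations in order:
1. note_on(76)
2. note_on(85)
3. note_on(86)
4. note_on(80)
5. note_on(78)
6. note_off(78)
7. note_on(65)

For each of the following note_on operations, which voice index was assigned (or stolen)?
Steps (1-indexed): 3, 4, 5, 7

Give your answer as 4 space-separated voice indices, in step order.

Op 1: note_on(76): voice 0 is free -> assigned | voices=[76 - -]
Op 2: note_on(85): voice 1 is free -> assigned | voices=[76 85 -]
Op 3: note_on(86): voice 2 is free -> assigned | voices=[76 85 86]
Op 4: note_on(80): all voices busy, STEAL voice 0 (pitch 76, oldest) -> assign | voices=[80 85 86]
Op 5: note_on(78): all voices busy, STEAL voice 1 (pitch 85, oldest) -> assign | voices=[80 78 86]
Op 6: note_off(78): free voice 1 | voices=[80 - 86]
Op 7: note_on(65): voice 1 is free -> assigned | voices=[80 65 86]

Answer: 2 0 1 1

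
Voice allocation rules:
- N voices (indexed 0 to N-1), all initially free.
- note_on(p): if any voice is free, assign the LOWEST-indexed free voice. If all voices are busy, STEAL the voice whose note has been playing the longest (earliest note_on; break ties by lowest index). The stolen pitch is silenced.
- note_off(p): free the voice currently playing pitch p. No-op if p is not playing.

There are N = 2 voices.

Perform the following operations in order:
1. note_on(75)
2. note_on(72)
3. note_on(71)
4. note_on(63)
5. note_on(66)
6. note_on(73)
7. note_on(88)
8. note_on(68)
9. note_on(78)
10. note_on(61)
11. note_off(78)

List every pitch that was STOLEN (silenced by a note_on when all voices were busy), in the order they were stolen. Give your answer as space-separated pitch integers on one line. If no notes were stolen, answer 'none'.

Op 1: note_on(75): voice 0 is free -> assigned | voices=[75 -]
Op 2: note_on(72): voice 1 is free -> assigned | voices=[75 72]
Op 3: note_on(71): all voices busy, STEAL voice 0 (pitch 75, oldest) -> assign | voices=[71 72]
Op 4: note_on(63): all voices busy, STEAL voice 1 (pitch 72, oldest) -> assign | voices=[71 63]
Op 5: note_on(66): all voices busy, STEAL voice 0 (pitch 71, oldest) -> assign | voices=[66 63]
Op 6: note_on(73): all voices busy, STEAL voice 1 (pitch 63, oldest) -> assign | voices=[66 73]
Op 7: note_on(88): all voices busy, STEAL voice 0 (pitch 66, oldest) -> assign | voices=[88 73]
Op 8: note_on(68): all voices busy, STEAL voice 1 (pitch 73, oldest) -> assign | voices=[88 68]
Op 9: note_on(78): all voices busy, STEAL voice 0 (pitch 88, oldest) -> assign | voices=[78 68]
Op 10: note_on(61): all voices busy, STEAL voice 1 (pitch 68, oldest) -> assign | voices=[78 61]
Op 11: note_off(78): free voice 0 | voices=[- 61]

Answer: 75 72 71 63 66 73 88 68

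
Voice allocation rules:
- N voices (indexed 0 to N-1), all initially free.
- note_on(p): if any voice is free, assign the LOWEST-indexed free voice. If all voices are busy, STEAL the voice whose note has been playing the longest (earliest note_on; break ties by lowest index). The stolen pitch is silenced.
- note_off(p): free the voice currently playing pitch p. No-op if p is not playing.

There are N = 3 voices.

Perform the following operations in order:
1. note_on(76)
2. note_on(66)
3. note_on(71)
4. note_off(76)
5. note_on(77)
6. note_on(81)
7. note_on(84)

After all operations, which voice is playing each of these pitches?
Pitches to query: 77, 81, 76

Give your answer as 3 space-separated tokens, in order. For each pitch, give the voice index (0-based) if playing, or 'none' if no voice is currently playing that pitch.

Answer: 0 1 none

Derivation:
Op 1: note_on(76): voice 0 is free -> assigned | voices=[76 - -]
Op 2: note_on(66): voice 1 is free -> assigned | voices=[76 66 -]
Op 3: note_on(71): voice 2 is free -> assigned | voices=[76 66 71]
Op 4: note_off(76): free voice 0 | voices=[- 66 71]
Op 5: note_on(77): voice 0 is free -> assigned | voices=[77 66 71]
Op 6: note_on(81): all voices busy, STEAL voice 1 (pitch 66, oldest) -> assign | voices=[77 81 71]
Op 7: note_on(84): all voices busy, STEAL voice 2 (pitch 71, oldest) -> assign | voices=[77 81 84]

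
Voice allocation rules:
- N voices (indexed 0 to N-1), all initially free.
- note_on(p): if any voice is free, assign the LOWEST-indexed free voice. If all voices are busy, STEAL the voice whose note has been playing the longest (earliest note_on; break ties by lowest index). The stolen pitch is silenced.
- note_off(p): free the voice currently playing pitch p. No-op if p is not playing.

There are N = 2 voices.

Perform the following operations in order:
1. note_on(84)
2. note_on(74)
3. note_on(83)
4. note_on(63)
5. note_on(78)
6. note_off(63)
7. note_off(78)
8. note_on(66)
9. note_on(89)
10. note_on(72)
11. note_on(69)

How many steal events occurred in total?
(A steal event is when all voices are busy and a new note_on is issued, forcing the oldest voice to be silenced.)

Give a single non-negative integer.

Answer: 5

Derivation:
Op 1: note_on(84): voice 0 is free -> assigned | voices=[84 -]
Op 2: note_on(74): voice 1 is free -> assigned | voices=[84 74]
Op 3: note_on(83): all voices busy, STEAL voice 0 (pitch 84, oldest) -> assign | voices=[83 74]
Op 4: note_on(63): all voices busy, STEAL voice 1 (pitch 74, oldest) -> assign | voices=[83 63]
Op 5: note_on(78): all voices busy, STEAL voice 0 (pitch 83, oldest) -> assign | voices=[78 63]
Op 6: note_off(63): free voice 1 | voices=[78 -]
Op 7: note_off(78): free voice 0 | voices=[- -]
Op 8: note_on(66): voice 0 is free -> assigned | voices=[66 -]
Op 9: note_on(89): voice 1 is free -> assigned | voices=[66 89]
Op 10: note_on(72): all voices busy, STEAL voice 0 (pitch 66, oldest) -> assign | voices=[72 89]
Op 11: note_on(69): all voices busy, STEAL voice 1 (pitch 89, oldest) -> assign | voices=[72 69]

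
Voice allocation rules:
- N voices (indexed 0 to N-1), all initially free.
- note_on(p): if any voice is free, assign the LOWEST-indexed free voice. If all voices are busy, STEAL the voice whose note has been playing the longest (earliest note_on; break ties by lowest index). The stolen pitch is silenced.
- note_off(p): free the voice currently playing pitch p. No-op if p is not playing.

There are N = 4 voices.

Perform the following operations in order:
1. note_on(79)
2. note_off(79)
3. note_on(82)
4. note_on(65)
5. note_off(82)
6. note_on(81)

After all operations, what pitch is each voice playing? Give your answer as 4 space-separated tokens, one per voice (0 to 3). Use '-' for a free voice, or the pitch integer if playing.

Answer: 81 65 - -

Derivation:
Op 1: note_on(79): voice 0 is free -> assigned | voices=[79 - - -]
Op 2: note_off(79): free voice 0 | voices=[- - - -]
Op 3: note_on(82): voice 0 is free -> assigned | voices=[82 - - -]
Op 4: note_on(65): voice 1 is free -> assigned | voices=[82 65 - -]
Op 5: note_off(82): free voice 0 | voices=[- 65 - -]
Op 6: note_on(81): voice 0 is free -> assigned | voices=[81 65 - -]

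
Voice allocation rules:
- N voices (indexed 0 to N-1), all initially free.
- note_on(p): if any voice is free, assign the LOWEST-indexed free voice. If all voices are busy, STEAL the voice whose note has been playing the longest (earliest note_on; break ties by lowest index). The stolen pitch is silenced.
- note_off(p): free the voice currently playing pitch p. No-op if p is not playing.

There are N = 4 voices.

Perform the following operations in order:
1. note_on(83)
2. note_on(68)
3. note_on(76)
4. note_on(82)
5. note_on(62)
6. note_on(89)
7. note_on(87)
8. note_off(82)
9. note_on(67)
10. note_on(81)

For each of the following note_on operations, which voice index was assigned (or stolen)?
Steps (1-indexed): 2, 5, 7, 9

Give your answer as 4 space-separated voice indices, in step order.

Op 1: note_on(83): voice 0 is free -> assigned | voices=[83 - - -]
Op 2: note_on(68): voice 1 is free -> assigned | voices=[83 68 - -]
Op 3: note_on(76): voice 2 is free -> assigned | voices=[83 68 76 -]
Op 4: note_on(82): voice 3 is free -> assigned | voices=[83 68 76 82]
Op 5: note_on(62): all voices busy, STEAL voice 0 (pitch 83, oldest) -> assign | voices=[62 68 76 82]
Op 6: note_on(89): all voices busy, STEAL voice 1 (pitch 68, oldest) -> assign | voices=[62 89 76 82]
Op 7: note_on(87): all voices busy, STEAL voice 2 (pitch 76, oldest) -> assign | voices=[62 89 87 82]
Op 8: note_off(82): free voice 3 | voices=[62 89 87 -]
Op 9: note_on(67): voice 3 is free -> assigned | voices=[62 89 87 67]
Op 10: note_on(81): all voices busy, STEAL voice 0 (pitch 62, oldest) -> assign | voices=[81 89 87 67]

Answer: 1 0 2 3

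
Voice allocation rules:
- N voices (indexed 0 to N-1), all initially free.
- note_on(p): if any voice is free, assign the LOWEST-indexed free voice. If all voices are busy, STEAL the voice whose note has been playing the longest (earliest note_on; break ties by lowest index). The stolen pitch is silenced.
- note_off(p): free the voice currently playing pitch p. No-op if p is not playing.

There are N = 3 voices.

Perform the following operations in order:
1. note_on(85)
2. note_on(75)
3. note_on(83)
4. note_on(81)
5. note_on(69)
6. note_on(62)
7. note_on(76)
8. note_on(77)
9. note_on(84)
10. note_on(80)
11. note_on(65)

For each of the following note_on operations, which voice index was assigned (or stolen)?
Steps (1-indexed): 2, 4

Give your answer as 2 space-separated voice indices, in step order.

Op 1: note_on(85): voice 0 is free -> assigned | voices=[85 - -]
Op 2: note_on(75): voice 1 is free -> assigned | voices=[85 75 -]
Op 3: note_on(83): voice 2 is free -> assigned | voices=[85 75 83]
Op 4: note_on(81): all voices busy, STEAL voice 0 (pitch 85, oldest) -> assign | voices=[81 75 83]
Op 5: note_on(69): all voices busy, STEAL voice 1 (pitch 75, oldest) -> assign | voices=[81 69 83]
Op 6: note_on(62): all voices busy, STEAL voice 2 (pitch 83, oldest) -> assign | voices=[81 69 62]
Op 7: note_on(76): all voices busy, STEAL voice 0 (pitch 81, oldest) -> assign | voices=[76 69 62]
Op 8: note_on(77): all voices busy, STEAL voice 1 (pitch 69, oldest) -> assign | voices=[76 77 62]
Op 9: note_on(84): all voices busy, STEAL voice 2 (pitch 62, oldest) -> assign | voices=[76 77 84]
Op 10: note_on(80): all voices busy, STEAL voice 0 (pitch 76, oldest) -> assign | voices=[80 77 84]
Op 11: note_on(65): all voices busy, STEAL voice 1 (pitch 77, oldest) -> assign | voices=[80 65 84]

Answer: 1 0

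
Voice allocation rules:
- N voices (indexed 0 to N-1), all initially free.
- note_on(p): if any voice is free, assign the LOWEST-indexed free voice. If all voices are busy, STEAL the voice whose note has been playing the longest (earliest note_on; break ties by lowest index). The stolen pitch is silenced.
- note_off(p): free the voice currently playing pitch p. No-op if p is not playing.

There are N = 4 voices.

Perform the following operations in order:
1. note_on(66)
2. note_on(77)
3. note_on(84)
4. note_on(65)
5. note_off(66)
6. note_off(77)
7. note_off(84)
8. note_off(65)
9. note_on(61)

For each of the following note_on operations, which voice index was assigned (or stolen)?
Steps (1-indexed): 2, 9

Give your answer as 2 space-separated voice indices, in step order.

Op 1: note_on(66): voice 0 is free -> assigned | voices=[66 - - -]
Op 2: note_on(77): voice 1 is free -> assigned | voices=[66 77 - -]
Op 3: note_on(84): voice 2 is free -> assigned | voices=[66 77 84 -]
Op 4: note_on(65): voice 3 is free -> assigned | voices=[66 77 84 65]
Op 5: note_off(66): free voice 0 | voices=[- 77 84 65]
Op 6: note_off(77): free voice 1 | voices=[- - 84 65]
Op 7: note_off(84): free voice 2 | voices=[- - - 65]
Op 8: note_off(65): free voice 3 | voices=[- - - -]
Op 9: note_on(61): voice 0 is free -> assigned | voices=[61 - - -]

Answer: 1 0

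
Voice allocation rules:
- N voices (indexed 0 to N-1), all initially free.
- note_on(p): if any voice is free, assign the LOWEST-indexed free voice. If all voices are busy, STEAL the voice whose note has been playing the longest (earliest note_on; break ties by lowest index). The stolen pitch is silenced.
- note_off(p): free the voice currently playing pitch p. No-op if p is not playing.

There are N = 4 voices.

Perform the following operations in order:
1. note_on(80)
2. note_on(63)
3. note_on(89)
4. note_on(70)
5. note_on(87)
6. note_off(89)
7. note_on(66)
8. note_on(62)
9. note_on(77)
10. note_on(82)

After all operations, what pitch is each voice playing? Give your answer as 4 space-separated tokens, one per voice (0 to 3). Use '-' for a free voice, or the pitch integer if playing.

Answer: 82 62 66 77

Derivation:
Op 1: note_on(80): voice 0 is free -> assigned | voices=[80 - - -]
Op 2: note_on(63): voice 1 is free -> assigned | voices=[80 63 - -]
Op 3: note_on(89): voice 2 is free -> assigned | voices=[80 63 89 -]
Op 4: note_on(70): voice 3 is free -> assigned | voices=[80 63 89 70]
Op 5: note_on(87): all voices busy, STEAL voice 0 (pitch 80, oldest) -> assign | voices=[87 63 89 70]
Op 6: note_off(89): free voice 2 | voices=[87 63 - 70]
Op 7: note_on(66): voice 2 is free -> assigned | voices=[87 63 66 70]
Op 8: note_on(62): all voices busy, STEAL voice 1 (pitch 63, oldest) -> assign | voices=[87 62 66 70]
Op 9: note_on(77): all voices busy, STEAL voice 3 (pitch 70, oldest) -> assign | voices=[87 62 66 77]
Op 10: note_on(82): all voices busy, STEAL voice 0 (pitch 87, oldest) -> assign | voices=[82 62 66 77]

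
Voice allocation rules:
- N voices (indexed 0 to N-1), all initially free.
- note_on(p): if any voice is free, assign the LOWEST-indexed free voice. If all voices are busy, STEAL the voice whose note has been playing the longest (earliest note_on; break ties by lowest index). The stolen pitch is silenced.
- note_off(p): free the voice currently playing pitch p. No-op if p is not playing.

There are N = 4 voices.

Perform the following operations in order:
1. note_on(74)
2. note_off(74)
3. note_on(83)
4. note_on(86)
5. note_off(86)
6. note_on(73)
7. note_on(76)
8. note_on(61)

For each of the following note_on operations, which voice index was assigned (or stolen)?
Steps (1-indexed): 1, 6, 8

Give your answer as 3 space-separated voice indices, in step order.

Answer: 0 1 3

Derivation:
Op 1: note_on(74): voice 0 is free -> assigned | voices=[74 - - -]
Op 2: note_off(74): free voice 0 | voices=[- - - -]
Op 3: note_on(83): voice 0 is free -> assigned | voices=[83 - - -]
Op 4: note_on(86): voice 1 is free -> assigned | voices=[83 86 - -]
Op 5: note_off(86): free voice 1 | voices=[83 - - -]
Op 6: note_on(73): voice 1 is free -> assigned | voices=[83 73 - -]
Op 7: note_on(76): voice 2 is free -> assigned | voices=[83 73 76 -]
Op 8: note_on(61): voice 3 is free -> assigned | voices=[83 73 76 61]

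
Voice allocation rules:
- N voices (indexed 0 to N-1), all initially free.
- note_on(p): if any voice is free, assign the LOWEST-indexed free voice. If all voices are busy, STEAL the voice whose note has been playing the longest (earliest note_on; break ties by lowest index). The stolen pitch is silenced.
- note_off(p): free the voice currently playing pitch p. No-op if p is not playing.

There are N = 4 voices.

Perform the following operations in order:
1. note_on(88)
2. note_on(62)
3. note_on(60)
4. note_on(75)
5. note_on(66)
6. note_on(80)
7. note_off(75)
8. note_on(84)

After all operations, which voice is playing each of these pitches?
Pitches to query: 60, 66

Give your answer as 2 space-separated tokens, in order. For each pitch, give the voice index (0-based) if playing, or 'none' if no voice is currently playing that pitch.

Answer: 2 0

Derivation:
Op 1: note_on(88): voice 0 is free -> assigned | voices=[88 - - -]
Op 2: note_on(62): voice 1 is free -> assigned | voices=[88 62 - -]
Op 3: note_on(60): voice 2 is free -> assigned | voices=[88 62 60 -]
Op 4: note_on(75): voice 3 is free -> assigned | voices=[88 62 60 75]
Op 5: note_on(66): all voices busy, STEAL voice 0 (pitch 88, oldest) -> assign | voices=[66 62 60 75]
Op 6: note_on(80): all voices busy, STEAL voice 1 (pitch 62, oldest) -> assign | voices=[66 80 60 75]
Op 7: note_off(75): free voice 3 | voices=[66 80 60 -]
Op 8: note_on(84): voice 3 is free -> assigned | voices=[66 80 60 84]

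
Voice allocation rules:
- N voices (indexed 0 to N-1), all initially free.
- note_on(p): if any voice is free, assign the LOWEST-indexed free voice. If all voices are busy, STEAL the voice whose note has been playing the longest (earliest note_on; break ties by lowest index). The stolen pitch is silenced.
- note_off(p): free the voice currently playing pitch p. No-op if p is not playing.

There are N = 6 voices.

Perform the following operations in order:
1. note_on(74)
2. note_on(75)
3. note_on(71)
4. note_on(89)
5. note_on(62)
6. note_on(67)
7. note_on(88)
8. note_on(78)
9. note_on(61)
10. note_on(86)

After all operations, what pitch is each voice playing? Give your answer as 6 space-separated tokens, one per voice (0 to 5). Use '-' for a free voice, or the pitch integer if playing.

Answer: 88 78 61 86 62 67

Derivation:
Op 1: note_on(74): voice 0 is free -> assigned | voices=[74 - - - - -]
Op 2: note_on(75): voice 1 is free -> assigned | voices=[74 75 - - - -]
Op 3: note_on(71): voice 2 is free -> assigned | voices=[74 75 71 - - -]
Op 4: note_on(89): voice 3 is free -> assigned | voices=[74 75 71 89 - -]
Op 5: note_on(62): voice 4 is free -> assigned | voices=[74 75 71 89 62 -]
Op 6: note_on(67): voice 5 is free -> assigned | voices=[74 75 71 89 62 67]
Op 7: note_on(88): all voices busy, STEAL voice 0 (pitch 74, oldest) -> assign | voices=[88 75 71 89 62 67]
Op 8: note_on(78): all voices busy, STEAL voice 1 (pitch 75, oldest) -> assign | voices=[88 78 71 89 62 67]
Op 9: note_on(61): all voices busy, STEAL voice 2 (pitch 71, oldest) -> assign | voices=[88 78 61 89 62 67]
Op 10: note_on(86): all voices busy, STEAL voice 3 (pitch 89, oldest) -> assign | voices=[88 78 61 86 62 67]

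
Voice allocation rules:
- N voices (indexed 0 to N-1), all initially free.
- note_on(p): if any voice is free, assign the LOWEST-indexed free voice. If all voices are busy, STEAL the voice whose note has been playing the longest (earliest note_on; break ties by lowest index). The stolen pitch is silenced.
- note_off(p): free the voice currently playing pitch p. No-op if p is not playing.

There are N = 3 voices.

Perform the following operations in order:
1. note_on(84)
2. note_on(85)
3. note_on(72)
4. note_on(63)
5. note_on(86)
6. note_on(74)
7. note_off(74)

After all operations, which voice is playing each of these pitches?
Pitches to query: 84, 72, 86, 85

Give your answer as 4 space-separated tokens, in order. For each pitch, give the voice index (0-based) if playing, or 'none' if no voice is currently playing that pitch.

Op 1: note_on(84): voice 0 is free -> assigned | voices=[84 - -]
Op 2: note_on(85): voice 1 is free -> assigned | voices=[84 85 -]
Op 3: note_on(72): voice 2 is free -> assigned | voices=[84 85 72]
Op 4: note_on(63): all voices busy, STEAL voice 0 (pitch 84, oldest) -> assign | voices=[63 85 72]
Op 5: note_on(86): all voices busy, STEAL voice 1 (pitch 85, oldest) -> assign | voices=[63 86 72]
Op 6: note_on(74): all voices busy, STEAL voice 2 (pitch 72, oldest) -> assign | voices=[63 86 74]
Op 7: note_off(74): free voice 2 | voices=[63 86 -]

Answer: none none 1 none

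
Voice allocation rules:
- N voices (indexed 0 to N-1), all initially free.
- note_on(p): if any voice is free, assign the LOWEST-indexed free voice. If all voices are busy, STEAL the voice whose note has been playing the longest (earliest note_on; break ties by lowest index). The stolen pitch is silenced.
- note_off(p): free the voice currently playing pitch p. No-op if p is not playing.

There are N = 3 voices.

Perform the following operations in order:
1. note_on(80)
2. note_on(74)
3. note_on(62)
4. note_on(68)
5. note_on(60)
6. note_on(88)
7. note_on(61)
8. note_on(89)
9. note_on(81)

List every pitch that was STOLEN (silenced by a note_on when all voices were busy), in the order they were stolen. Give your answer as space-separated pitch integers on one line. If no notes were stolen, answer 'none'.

Op 1: note_on(80): voice 0 is free -> assigned | voices=[80 - -]
Op 2: note_on(74): voice 1 is free -> assigned | voices=[80 74 -]
Op 3: note_on(62): voice 2 is free -> assigned | voices=[80 74 62]
Op 4: note_on(68): all voices busy, STEAL voice 0 (pitch 80, oldest) -> assign | voices=[68 74 62]
Op 5: note_on(60): all voices busy, STEAL voice 1 (pitch 74, oldest) -> assign | voices=[68 60 62]
Op 6: note_on(88): all voices busy, STEAL voice 2 (pitch 62, oldest) -> assign | voices=[68 60 88]
Op 7: note_on(61): all voices busy, STEAL voice 0 (pitch 68, oldest) -> assign | voices=[61 60 88]
Op 8: note_on(89): all voices busy, STEAL voice 1 (pitch 60, oldest) -> assign | voices=[61 89 88]
Op 9: note_on(81): all voices busy, STEAL voice 2 (pitch 88, oldest) -> assign | voices=[61 89 81]

Answer: 80 74 62 68 60 88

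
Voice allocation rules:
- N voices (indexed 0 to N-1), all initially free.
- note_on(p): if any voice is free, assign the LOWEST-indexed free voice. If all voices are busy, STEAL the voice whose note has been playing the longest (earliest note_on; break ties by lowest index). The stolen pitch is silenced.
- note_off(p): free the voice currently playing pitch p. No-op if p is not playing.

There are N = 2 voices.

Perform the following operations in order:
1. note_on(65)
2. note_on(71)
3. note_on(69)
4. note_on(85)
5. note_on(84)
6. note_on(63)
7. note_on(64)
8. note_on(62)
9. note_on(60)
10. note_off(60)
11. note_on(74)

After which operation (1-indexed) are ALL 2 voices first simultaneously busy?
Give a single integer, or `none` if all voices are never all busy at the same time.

Op 1: note_on(65): voice 0 is free -> assigned | voices=[65 -]
Op 2: note_on(71): voice 1 is free -> assigned | voices=[65 71]
Op 3: note_on(69): all voices busy, STEAL voice 0 (pitch 65, oldest) -> assign | voices=[69 71]
Op 4: note_on(85): all voices busy, STEAL voice 1 (pitch 71, oldest) -> assign | voices=[69 85]
Op 5: note_on(84): all voices busy, STEAL voice 0 (pitch 69, oldest) -> assign | voices=[84 85]
Op 6: note_on(63): all voices busy, STEAL voice 1 (pitch 85, oldest) -> assign | voices=[84 63]
Op 7: note_on(64): all voices busy, STEAL voice 0 (pitch 84, oldest) -> assign | voices=[64 63]
Op 8: note_on(62): all voices busy, STEAL voice 1 (pitch 63, oldest) -> assign | voices=[64 62]
Op 9: note_on(60): all voices busy, STEAL voice 0 (pitch 64, oldest) -> assign | voices=[60 62]
Op 10: note_off(60): free voice 0 | voices=[- 62]
Op 11: note_on(74): voice 0 is free -> assigned | voices=[74 62]

Answer: 2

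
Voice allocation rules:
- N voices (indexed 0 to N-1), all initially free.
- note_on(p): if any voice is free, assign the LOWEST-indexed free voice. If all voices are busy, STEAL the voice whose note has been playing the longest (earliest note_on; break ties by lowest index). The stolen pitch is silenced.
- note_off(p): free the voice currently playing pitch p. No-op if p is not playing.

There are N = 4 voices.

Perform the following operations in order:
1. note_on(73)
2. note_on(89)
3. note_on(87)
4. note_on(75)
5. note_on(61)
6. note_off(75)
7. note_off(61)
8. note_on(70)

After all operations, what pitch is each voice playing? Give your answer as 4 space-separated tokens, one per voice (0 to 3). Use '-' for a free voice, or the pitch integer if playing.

Op 1: note_on(73): voice 0 is free -> assigned | voices=[73 - - -]
Op 2: note_on(89): voice 1 is free -> assigned | voices=[73 89 - -]
Op 3: note_on(87): voice 2 is free -> assigned | voices=[73 89 87 -]
Op 4: note_on(75): voice 3 is free -> assigned | voices=[73 89 87 75]
Op 5: note_on(61): all voices busy, STEAL voice 0 (pitch 73, oldest) -> assign | voices=[61 89 87 75]
Op 6: note_off(75): free voice 3 | voices=[61 89 87 -]
Op 7: note_off(61): free voice 0 | voices=[- 89 87 -]
Op 8: note_on(70): voice 0 is free -> assigned | voices=[70 89 87 -]

Answer: 70 89 87 -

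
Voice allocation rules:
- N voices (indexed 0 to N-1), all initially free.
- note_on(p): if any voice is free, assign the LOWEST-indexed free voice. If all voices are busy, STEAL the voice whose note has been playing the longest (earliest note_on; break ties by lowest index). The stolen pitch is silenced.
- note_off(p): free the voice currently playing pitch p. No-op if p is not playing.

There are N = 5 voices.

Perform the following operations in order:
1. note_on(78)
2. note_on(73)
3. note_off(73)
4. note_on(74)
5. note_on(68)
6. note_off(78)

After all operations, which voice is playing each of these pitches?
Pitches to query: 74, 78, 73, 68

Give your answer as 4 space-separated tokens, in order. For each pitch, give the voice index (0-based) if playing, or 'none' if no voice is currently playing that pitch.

Answer: 1 none none 2

Derivation:
Op 1: note_on(78): voice 0 is free -> assigned | voices=[78 - - - -]
Op 2: note_on(73): voice 1 is free -> assigned | voices=[78 73 - - -]
Op 3: note_off(73): free voice 1 | voices=[78 - - - -]
Op 4: note_on(74): voice 1 is free -> assigned | voices=[78 74 - - -]
Op 5: note_on(68): voice 2 is free -> assigned | voices=[78 74 68 - -]
Op 6: note_off(78): free voice 0 | voices=[- 74 68 - -]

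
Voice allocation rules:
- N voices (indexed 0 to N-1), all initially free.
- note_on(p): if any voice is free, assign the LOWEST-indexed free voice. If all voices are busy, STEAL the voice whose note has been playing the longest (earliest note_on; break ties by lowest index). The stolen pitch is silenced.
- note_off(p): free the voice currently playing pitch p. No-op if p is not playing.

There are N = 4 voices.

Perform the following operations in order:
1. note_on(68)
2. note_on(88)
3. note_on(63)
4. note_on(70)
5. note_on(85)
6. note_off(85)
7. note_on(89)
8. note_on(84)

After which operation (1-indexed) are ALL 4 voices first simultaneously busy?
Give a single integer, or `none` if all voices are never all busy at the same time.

Answer: 4

Derivation:
Op 1: note_on(68): voice 0 is free -> assigned | voices=[68 - - -]
Op 2: note_on(88): voice 1 is free -> assigned | voices=[68 88 - -]
Op 3: note_on(63): voice 2 is free -> assigned | voices=[68 88 63 -]
Op 4: note_on(70): voice 3 is free -> assigned | voices=[68 88 63 70]
Op 5: note_on(85): all voices busy, STEAL voice 0 (pitch 68, oldest) -> assign | voices=[85 88 63 70]
Op 6: note_off(85): free voice 0 | voices=[- 88 63 70]
Op 7: note_on(89): voice 0 is free -> assigned | voices=[89 88 63 70]
Op 8: note_on(84): all voices busy, STEAL voice 1 (pitch 88, oldest) -> assign | voices=[89 84 63 70]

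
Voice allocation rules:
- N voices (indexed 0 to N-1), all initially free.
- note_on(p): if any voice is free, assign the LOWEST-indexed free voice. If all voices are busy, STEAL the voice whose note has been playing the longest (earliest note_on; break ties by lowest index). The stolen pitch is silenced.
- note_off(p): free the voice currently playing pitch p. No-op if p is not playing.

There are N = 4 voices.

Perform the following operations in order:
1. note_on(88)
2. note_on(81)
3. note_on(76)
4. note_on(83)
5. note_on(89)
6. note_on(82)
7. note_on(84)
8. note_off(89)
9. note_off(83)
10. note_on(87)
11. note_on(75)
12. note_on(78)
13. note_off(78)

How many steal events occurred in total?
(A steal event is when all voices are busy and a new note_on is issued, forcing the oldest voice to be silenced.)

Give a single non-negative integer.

Op 1: note_on(88): voice 0 is free -> assigned | voices=[88 - - -]
Op 2: note_on(81): voice 1 is free -> assigned | voices=[88 81 - -]
Op 3: note_on(76): voice 2 is free -> assigned | voices=[88 81 76 -]
Op 4: note_on(83): voice 3 is free -> assigned | voices=[88 81 76 83]
Op 5: note_on(89): all voices busy, STEAL voice 0 (pitch 88, oldest) -> assign | voices=[89 81 76 83]
Op 6: note_on(82): all voices busy, STEAL voice 1 (pitch 81, oldest) -> assign | voices=[89 82 76 83]
Op 7: note_on(84): all voices busy, STEAL voice 2 (pitch 76, oldest) -> assign | voices=[89 82 84 83]
Op 8: note_off(89): free voice 0 | voices=[- 82 84 83]
Op 9: note_off(83): free voice 3 | voices=[- 82 84 -]
Op 10: note_on(87): voice 0 is free -> assigned | voices=[87 82 84 -]
Op 11: note_on(75): voice 3 is free -> assigned | voices=[87 82 84 75]
Op 12: note_on(78): all voices busy, STEAL voice 1 (pitch 82, oldest) -> assign | voices=[87 78 84 75]
Op 13: note_off(78): free voice 1 | voices=[87 - 84 75]

Answer: 4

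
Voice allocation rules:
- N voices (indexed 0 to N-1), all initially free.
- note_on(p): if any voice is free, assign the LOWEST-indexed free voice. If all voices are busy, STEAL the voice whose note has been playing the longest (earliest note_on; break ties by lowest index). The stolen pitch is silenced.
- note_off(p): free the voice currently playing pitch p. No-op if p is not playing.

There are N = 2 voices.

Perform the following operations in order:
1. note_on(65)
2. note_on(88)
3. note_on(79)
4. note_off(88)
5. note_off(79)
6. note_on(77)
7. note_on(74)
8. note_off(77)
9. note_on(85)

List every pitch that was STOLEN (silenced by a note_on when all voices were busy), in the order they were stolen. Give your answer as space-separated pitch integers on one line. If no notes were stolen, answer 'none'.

Answer: 65

Derivation:
Op 1: note_on(65): voice 0 is free -> assigned | voices=[65 -]
Op 2: note_on(88): voice 1 is free -> assigned | voices=[65 88]
Op 3: note_on(79): all voices busy, STEAL voice 0 (pitch 65, oldest) -> assign | voices=[79 88]
Op 4: note_off(88): free voice 1 | voices=[79 -]
Op 5: note_off(79): free voice 0 | voices=[- -]
Op 6: note_on(77): voice 0 is free -> assigned | voices=[77 -]
Op 7: note_on(74): voice 1 is free -> assigned | voices=[77 74]
Op 8: note_off(77): free voice 0 | voices=[- 74]
Op 9: note_on(85): voice 0 is free -> assigned | voices=[85 74]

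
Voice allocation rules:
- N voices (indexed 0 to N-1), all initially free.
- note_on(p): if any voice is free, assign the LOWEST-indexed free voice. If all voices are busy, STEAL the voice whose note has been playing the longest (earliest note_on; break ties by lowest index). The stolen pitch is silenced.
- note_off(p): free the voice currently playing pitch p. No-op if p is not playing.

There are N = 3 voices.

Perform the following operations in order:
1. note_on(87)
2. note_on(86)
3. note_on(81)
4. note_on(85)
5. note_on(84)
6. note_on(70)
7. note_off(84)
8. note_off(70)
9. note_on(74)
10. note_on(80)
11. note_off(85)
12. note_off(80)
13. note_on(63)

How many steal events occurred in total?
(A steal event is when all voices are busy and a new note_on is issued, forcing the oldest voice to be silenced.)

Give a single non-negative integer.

Answer: 3

Derivation:
Op 1: note_on(87): voice 0 is free -> assigned | voices=[87 - -]
Op 2: note_on(86): voice 1 is free -> assigned | voices=[87 86 -]
Op 3: note_on(81): voice 2 is free -> assigned | voices=[87 86 81]
Op 4: note_on(85): all voices busy, STEAL voice 0 (pitch 87, oldest) -> assign | voices=[85 86 81]
Op 5: note_on(84): all voices busy, STEAL voice 1 (pitch 86, oldest) -> assign | voices=[85 84 81]
Op 6: note_on(70): all voices busy, STEAL voice 2 (pitch 81, oldest) -> assign | voices=[85 84 70]
Op 7: note_off(84): free voice 1 | voices=[85 - 70]
Op 8: note_off(70): free voice 2 | voices=[85 - -]
Op 9: note_on(74): voice 1 is free -> assigned | voices=[85 74 -]
Op 10: note_on(80): voice 2 is free -> assigned | voices=[85 74 80]
Op 11: note_off(85): free voice 0 | voices=[- 74 80]
Op 12: note_off(80): free voice 2 | voices=[- 74 -]
Op 13: note_on(63): voice 0 is free -> assigned | voices=[63 74 -]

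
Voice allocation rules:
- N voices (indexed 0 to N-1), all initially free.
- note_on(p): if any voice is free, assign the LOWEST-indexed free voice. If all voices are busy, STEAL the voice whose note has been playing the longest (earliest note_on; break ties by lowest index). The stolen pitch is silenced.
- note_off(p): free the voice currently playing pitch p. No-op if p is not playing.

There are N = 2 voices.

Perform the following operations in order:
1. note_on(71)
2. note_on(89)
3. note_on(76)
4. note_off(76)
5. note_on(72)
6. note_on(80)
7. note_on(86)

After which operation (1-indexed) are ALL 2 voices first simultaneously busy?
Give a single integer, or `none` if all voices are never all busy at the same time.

Answer: 2

Derivation:
Op 1: note_on(71): voice 0 is free -> assigned | voices=[71 -]
Op 2: note_on(89): voice 1 is free -> assigned | voices=[71 89]
Op 3: note_on(76): all voices busy, STEAL voice 0 (pitch 71, oldest) -> assign | voices=[76 89]
Op 4: note_off(76): free voice 0 | voices=[- 89]
Op 5: note_on(72): voice 0 is free -> assigned | voices=[72 89]
Op 6: note_on(80): all voices busy, STEAL voice 1 (pitch 89, oldest) -> assign | voices=[72 80]
Op 7: note_on(86): all voices busy, STEAL voice 0 (pitch 72, oldest) -> assign | voices=[86 80]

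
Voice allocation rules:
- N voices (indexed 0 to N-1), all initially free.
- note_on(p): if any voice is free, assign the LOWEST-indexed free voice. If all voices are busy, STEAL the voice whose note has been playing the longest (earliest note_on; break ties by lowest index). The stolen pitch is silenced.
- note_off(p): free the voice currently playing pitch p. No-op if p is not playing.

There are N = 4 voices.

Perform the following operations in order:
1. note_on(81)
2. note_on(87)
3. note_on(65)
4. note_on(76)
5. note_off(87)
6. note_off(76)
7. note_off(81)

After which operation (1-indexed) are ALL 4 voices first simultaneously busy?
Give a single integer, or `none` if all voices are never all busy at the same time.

Answer: 4

Derivation:
Op 1: note_on(81): voice 0 is free -> assigned | voices=[81 - - -]
Op 2: note_on(87): voice 1 is free -> assigned | voices=[81 87 - -]
Op 3: note_on(65): voice 2 is free -> assigned | voices=[81 87 65 -]
Op 4: note_on(76): voice 3 is free -> assigned | voices=[81 87 65 76]
Op 5: note_off(87): free voice 1 | voices=[81 - 65 76]
Op 6: note_off(76): free voice 3 | voices=[81 - 65 -]
Op 7: note_off(81): free voice 0 | voices=[- - 65 -]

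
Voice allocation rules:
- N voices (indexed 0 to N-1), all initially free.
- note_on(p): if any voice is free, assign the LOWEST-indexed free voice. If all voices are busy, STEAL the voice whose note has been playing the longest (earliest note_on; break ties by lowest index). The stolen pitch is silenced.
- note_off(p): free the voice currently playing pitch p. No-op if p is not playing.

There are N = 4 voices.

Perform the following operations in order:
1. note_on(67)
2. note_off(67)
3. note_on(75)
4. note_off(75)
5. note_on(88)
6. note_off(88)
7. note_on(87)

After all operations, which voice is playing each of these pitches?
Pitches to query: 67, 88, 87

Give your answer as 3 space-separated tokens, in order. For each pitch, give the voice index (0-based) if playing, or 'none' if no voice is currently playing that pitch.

Answer: none none 0

Derivation:
Op 1: note_on(67): voice 0 is free -> assigned | voices=[67 - - -]
Op 2: note_off(67): free voice 0 | voices=[- - - -]
Op 3: note_on(75): voice 0 is free -> assigned | voices=[75 - - -]
Op 4: note_off(75): free voice 0 | voices=[- - - -]
Op 5: note_on(88): voice 0 is free -> assigned | voices=[88 - - -]
Op 6: note_off(88): free voice 0 | voices=[- - - -]
Op 7: note_on(87): voice 0 is free -> assigned | voices=[87 - - -]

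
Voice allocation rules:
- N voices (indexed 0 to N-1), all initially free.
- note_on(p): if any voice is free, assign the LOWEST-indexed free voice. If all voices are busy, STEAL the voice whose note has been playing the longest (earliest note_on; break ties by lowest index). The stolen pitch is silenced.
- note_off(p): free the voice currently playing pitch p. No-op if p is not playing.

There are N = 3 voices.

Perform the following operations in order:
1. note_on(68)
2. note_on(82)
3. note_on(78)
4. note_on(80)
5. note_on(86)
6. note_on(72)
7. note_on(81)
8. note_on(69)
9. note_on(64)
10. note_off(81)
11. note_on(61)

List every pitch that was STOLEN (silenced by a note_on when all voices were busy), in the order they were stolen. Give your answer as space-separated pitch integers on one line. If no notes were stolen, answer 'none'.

Op 1: note_on(68): voice 0 is free -> assigned | voices=[68 - -]
Op 2: note_on(82): voice 1 is free -> assigned | voices=[68 82 -]
Op 3: note_on(78): voice 2 is free -> assigned | voices=[68 82 78]
Op 4: note_on(80): all voices busy, STEAL voice 0 (pitch 68, oldest) -> assign | voices=[80 82 78]
Op 5: note_on(86): all voices busy, STEAL voice 1 (pitch 82, oldest) -> assign | voices=[80 86 78]
Op 6: note_on(72): all voices busy, STEAL voice 2 (pitch 78, oldest) -> assign | voices=[80 86 72]
Op 7: note_on(81): all voices busy, STEAL voice 0 (pitch 80, oldest) -> assign | voices=[81 86 72]
Op 8: note_on(69): all voices busy, STEAL voice 1 (pitch 86, oldest) -> assign | voices=[81 69 72]
Op 9: note_on(64): all voices busy, STEAL voice 2 (pitch 72, oldest) -> assign | voices=[81 69 64]
Op 10: note_off(81): free voice 0 | voices=[- 69 64]
Op 11: note_on(61): voice 0 is free -> assigned | voices=[61 69 64]

Answer: 68 82 78 80 86 72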